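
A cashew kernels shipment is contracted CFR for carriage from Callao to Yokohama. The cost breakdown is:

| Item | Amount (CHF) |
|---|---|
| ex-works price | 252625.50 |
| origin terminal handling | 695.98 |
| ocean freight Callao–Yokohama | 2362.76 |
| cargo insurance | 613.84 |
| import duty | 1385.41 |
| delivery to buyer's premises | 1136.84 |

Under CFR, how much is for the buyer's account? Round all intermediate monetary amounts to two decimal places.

Buyer's account: CHF 3136.09

CFR: the seller pays costs through ocean freight to the destination port, but not insurance.
Seller's account: goods 252625.50 + origin terminal 695.98 + freight 2362.76 = 255684.24
Buyer's account: insurance 613.84 + duty 1385.41 + delivery 1136.84 = 3136.09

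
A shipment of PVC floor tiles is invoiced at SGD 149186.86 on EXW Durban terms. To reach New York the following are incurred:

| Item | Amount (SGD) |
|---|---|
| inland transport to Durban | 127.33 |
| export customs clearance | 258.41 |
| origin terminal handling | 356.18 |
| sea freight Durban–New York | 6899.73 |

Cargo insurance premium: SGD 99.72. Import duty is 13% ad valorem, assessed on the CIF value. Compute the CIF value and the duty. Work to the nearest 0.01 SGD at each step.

CIF value: SGD 156928.23; import duty: SGD 20400.67

CIF = EXW price + pre-shipment costs + freight + insurance
CIF = 149186.86 + 127.33 + 258.41 + 356.18 + 6899.73 + 99.72 = 156928.23
Import duty = 156928.23 × 13% = 20400.67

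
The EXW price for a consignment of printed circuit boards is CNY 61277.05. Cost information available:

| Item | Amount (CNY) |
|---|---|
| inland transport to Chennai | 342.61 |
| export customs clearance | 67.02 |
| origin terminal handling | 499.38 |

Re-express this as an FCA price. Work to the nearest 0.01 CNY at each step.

FCA price: CNY 61686.68

Not relevant to the conversion: origin terminal — on the buyer under both terms; not part of either seller's price.
From EXW to FCA, the seller additionally bears: inland to port, export clearance.
FCA price = 61277.05 + 342.61 + 67.02 = 61686.68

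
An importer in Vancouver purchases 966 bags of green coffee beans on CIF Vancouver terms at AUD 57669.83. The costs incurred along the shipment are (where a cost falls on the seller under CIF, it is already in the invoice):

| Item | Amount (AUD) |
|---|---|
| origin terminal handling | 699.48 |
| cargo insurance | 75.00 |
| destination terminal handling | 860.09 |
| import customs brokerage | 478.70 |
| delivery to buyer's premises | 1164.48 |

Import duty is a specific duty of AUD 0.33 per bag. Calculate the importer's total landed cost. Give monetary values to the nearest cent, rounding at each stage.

Total landed cost: AUD 60491.88

CIF: the seller pays costs through ocean freight and marine insurance to the destination port.
Already in the invoice (seller's account under CIF): origin terminal, insurance — exclude.
The CIF price already equals the CIF value: 57669.83
Import duty = 966 × 0.33 = 318.78
Buyer bears: destination terminal 860.09 + brokerage 478.70 + delivery 1164.48 + duty 318.78 = 2822.05
Landed cost = invoice 57669.83 + 2822.05 = 60491.88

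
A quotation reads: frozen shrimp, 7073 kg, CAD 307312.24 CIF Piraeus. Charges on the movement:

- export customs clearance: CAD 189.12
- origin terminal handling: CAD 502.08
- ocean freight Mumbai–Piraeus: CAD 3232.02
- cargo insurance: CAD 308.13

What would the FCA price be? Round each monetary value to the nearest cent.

Not relevant to the conversion: export clearance — on the seller under both CIF and FCA; already in the CIF price and stays in the FCA price.
From CIF to FCA, the seller no longer bears: origin terminal, freight, insurance.
FCA price = 307312.24 − 502.08 − 3232.02 − 308.13 = 303270.01

FCA price: CAD 303270.01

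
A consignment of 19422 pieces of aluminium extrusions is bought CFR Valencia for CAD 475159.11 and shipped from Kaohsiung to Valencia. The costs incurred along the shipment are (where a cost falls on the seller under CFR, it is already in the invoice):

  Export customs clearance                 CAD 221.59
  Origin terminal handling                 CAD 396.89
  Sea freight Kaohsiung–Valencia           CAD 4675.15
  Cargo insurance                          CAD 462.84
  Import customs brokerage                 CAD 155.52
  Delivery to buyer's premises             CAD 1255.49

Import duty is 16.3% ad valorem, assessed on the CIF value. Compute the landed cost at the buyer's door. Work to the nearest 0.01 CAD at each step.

CFR: the seller pays costs through ocean freight to the destination port, but not insurance.
Already in the invoice (seller's account under CFR): export clearance, origin terminal, freight — exclude.
CIF value = CFR price + insurance = 475159.11 + 462.84 = 475621.95
Import duty = 475621.95 × 16.3% = 77526.38
Buyer bears: insurance 462.84 + brokerage 155.52 + delivery 1255.49 + duty 77526.38 = 79400.23
Landed cost = invoice 475159.11 + 79400.23 = 554559.34

Total landed cost: CAD 554559.34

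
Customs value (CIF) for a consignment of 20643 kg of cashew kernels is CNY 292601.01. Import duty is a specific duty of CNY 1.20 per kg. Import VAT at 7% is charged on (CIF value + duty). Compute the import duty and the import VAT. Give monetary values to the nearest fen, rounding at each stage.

Import duty = 20643 × 1.20 = 24771.60
VAT base = CIF + duty = 292601.01 + 24771.60 = 317372.61
Import VAT = 317372.61 × 7% = 22216.08

Import duty: CNY 24771.60; import VAT: CNY 22216.08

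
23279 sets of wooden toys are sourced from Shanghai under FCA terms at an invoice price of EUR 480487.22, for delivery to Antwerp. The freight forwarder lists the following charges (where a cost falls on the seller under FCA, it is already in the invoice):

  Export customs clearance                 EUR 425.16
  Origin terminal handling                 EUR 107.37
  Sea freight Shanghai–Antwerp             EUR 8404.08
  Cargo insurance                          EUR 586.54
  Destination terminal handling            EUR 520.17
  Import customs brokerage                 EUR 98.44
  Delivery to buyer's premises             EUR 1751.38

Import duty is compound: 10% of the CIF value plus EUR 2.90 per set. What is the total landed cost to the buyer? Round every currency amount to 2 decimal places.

FCA: the seller delivers export-cleared goods to the carrier; the buyer bears costs from that point.
Already in the invoice (seller's account under FCA): export clearance — exclude.
CIF value = FCA price + origin terminal + freight + insurance = 480487.22 + 107.37 + 8404.08 + 586.54 = 489585.21
Ad valorem component: 489585.21 × 10% = 48958.52
Specific component: 23279 × 2.90 = 67509.10
Import duty = 48958.52 + 67509.10 = 116467.62
Buyer bears: origin terminal 107.37 + freight 8404.08 + insurance 586.54 + destination terminal 520.17 + brokerage 98.44 + delivery 1751.38 + duty 116467.62 = 127935.60
Landed cost = invoice 480487.22 + 127935.60 = 608422.82

Total landed cost: EUR 608422.82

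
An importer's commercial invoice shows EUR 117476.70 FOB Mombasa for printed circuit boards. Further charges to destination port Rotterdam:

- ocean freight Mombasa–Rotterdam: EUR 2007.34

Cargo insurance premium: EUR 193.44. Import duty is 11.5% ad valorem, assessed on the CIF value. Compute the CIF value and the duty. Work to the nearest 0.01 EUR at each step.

CIF = FOB price + freight + insurance
CIF = 117476.70 + 2007.34 + 193.44 = 119677.48
Import duty = 119677.48 × 11.5% = 13762.91

CIF value: EUR 119677.48; import duty: EUR 13762.91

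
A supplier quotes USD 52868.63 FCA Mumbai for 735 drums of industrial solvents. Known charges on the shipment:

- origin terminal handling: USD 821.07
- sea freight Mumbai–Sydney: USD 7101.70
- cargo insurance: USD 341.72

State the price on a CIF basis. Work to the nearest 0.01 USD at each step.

CIF price: USD 61133.12

From FCA to CIF, the seller additionally bears: origin terminal, freight, insurance.
CIF price = 52868.63 + 821.07 + 7101.70 + 341.72 = 61133.12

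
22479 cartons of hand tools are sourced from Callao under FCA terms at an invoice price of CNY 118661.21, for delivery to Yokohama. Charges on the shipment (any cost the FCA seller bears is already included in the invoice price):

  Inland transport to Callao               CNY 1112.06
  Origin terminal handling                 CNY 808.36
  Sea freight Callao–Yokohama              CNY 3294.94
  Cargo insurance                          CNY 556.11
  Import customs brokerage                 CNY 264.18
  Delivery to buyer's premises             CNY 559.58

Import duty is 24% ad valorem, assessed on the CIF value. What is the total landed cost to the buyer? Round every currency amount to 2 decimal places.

FCA: the seller delivers export-cleared goods to the carrier; the buyer bears costs from that point.
Already in the invoice (seller's account under FCA): inland to port — exclude.
CIF value = FCA price + origin terminal + freight + insurance = 118661.21 + 808.36 + 3294.94 + 556.11 = 123320.62
Import duty = 123320.62 × 24% = 29596.95
Buyer bears: origin terminal 808.36 + freight 3294.94 + insurance 556.11 + brokerage 264.18 + delivery 559.58 + duty 29596.95 = 35080.12
Landed cost = invoice 118661.21 + 35080.12 = 153741.33

Total landed cost: CNY 153741.33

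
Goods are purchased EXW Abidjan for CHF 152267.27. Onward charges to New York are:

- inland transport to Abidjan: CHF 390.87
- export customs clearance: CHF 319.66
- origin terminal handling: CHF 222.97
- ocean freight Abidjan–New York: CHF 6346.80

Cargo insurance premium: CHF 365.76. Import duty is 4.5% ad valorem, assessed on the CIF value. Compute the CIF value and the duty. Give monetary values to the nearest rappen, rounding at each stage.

CIF value: CHF 159913.33; import duty: CHF 7196.10

CIF = EXW price + pre-shipment costs + freight + insurance
CIF = 152267.27 + 390.87 + 319.66 + 222.97 + 6346.80 + 365.76 = 159913.33
Import duty = 159913.33 × 4.5% = 7196.10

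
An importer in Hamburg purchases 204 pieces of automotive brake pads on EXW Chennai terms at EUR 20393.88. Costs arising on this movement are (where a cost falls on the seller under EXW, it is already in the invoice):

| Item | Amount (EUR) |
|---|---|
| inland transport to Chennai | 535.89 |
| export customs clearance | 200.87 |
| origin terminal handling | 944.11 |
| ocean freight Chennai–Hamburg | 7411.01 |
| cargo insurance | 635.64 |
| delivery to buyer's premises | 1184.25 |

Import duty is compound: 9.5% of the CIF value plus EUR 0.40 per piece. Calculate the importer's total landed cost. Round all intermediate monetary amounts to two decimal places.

Total landed cost: EUR 34248.78

EXW: the seller makes goods available at their premises; the buyer bears all onward costs.
CIF value = EXW price + inland to port + export clearance + origin terminal + freight + insurance = 20393.88 + 535.89 + 200.87 + 944.11 + 7411.01 + 635.64 = 30121.40
Ad valorem component: 30121.40 × 9.5% = 2861.53
Specific component: 204 × 0.40 = 81.60
Import duty = 2861.53 + 81.60 = 2943.13
Buyer bears: inland to port 535.89 + export clearance 200.87 + origin terminal 944.11 + freight 7411.01 + insurance 635.64 + delivery 1184.25 + duty 2943.13 = 13854.90
Landed cost = invoice 20393.88 + 13854.90 = 34248.78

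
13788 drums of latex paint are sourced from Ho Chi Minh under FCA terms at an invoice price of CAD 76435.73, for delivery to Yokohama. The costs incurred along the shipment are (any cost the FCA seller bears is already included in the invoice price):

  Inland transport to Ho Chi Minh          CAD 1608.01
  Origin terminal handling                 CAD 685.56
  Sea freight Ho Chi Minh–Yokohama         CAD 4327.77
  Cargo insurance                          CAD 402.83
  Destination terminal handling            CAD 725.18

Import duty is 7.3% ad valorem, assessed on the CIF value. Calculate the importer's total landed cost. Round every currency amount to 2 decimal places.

FCA: the seller delivers export-cleared goods to the carrier; the buyer bears costs from that point.
Already in the invoice (seller's account under FCA): inland to port — exclude.
CIF value = FCA price + origin terminal + freight + insurance = 76435.73 + 685.56 + 4327.77 + 402.83 = 81851.89
Import duty = 81851.89 × 7.3% = 5975.19
Buyer bears: origin terminal 685.56 + freight 4327.77 + insurance 402.83 + destination terminal 725.18 + duty 5975.19 = 12116.53
Landed cost = invoice 76435.73 + 12116.53 = 88552.26

Total landed cost: CAD 88552.26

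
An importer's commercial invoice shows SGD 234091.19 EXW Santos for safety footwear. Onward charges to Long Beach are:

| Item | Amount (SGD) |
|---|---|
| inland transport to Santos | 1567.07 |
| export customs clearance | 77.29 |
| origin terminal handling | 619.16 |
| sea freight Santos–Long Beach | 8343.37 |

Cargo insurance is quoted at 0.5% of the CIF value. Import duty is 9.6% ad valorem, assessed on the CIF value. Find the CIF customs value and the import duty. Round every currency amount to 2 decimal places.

CIF value: SGD 245927.72; import duty: SGD 23609.06

Let C be the CIF value. C = EXW price + pre-shipment costs + freight + 0.5% × C
C − 0.5% × C = 234091.19 + 1567.07 + 77.29 + 619.16 + 8343.37
0.995 × C = 244698.08
C = 244698.08 / 0.995 = 245927.72
Insurance premium = 0.5% × 245927.72 = 1229.64
Import duty = 245927.72 × 9.6% = 23609.06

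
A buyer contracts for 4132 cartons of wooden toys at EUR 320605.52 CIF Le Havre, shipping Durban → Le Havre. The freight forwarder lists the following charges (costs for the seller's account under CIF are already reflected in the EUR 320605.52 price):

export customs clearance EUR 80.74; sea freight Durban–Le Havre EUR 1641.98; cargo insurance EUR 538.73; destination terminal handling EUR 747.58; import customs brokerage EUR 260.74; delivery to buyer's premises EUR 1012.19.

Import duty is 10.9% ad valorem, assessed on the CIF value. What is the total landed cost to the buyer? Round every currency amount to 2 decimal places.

Total landed cost: EUR 357572.03

CIF: the seller pays costs through ocean freight and marine insurance to the destination port.
Already in the invoice (seller's account under CIF): export clearance, freight, insurance — exclude.
The CIF price already equals the CIF value: 320605.52
Import duty = 320605.52 × 10.9% = 34946.00
Buyer bears: destination terminal 747.58 + brokerage 260.74 + delivery 1012.19 + duty 34946.00 = 36966.51
Landed cost = invoice 320605.52 + 36966.51 = 357572.03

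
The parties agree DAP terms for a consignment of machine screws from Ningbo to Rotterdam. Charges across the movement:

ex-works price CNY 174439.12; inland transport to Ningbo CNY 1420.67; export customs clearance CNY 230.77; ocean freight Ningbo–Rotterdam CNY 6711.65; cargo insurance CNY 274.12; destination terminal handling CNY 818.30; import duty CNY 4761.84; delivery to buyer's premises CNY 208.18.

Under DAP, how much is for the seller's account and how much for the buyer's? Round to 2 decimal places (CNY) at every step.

Seller: CNY 184102.81; buyer: CNY 4761.84

DAP: the seller bears all costs to the named destination except import duty and clearance.
Seller's account: goods 174439.12 + inland to port 1420.67 + export clearance 230.77 + freight 6711.65 + insurance 274.12 + destination terminal 818.30 + delivery 208.18 = 184102.81
Buyer's account: duty 4761.84 = 4761.84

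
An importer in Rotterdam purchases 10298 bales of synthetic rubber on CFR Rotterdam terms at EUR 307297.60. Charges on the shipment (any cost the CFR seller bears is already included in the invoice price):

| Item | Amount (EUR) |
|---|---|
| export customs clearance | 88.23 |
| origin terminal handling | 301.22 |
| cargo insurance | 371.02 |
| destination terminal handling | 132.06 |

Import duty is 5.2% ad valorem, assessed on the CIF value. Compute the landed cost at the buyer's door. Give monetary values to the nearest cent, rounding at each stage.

Total landed cost: EUR 323799.45

CFR: the seller pays costs through ocean freight to the destination port, but not insurance.
Already in the invoice (seller's account under CFR): export clearance, origin terminal — exclude.
CIF value = CFR price + insurance = 307297.60 + 371.02 = 307668.62
Import duty = 307668.62 × 5.2% = 15998.77
Buyer bears: insurance 371.02 + destination terminal 132.06 + duty 15998.77 = 16501.85
Landed cost = invoice 307297.60 + 16501.85 = 323799.45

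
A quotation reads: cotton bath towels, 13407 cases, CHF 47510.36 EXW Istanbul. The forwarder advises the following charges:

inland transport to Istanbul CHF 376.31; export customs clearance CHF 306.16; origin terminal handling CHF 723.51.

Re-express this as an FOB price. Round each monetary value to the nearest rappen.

FOB price: CHF 48916.34

From EXW to FOB, the seller additionally bears: inland to port, export clearance, origin terminal.
FOB price = 47510.36 + 376.31 + 306.16 + 723.51 = 48916.34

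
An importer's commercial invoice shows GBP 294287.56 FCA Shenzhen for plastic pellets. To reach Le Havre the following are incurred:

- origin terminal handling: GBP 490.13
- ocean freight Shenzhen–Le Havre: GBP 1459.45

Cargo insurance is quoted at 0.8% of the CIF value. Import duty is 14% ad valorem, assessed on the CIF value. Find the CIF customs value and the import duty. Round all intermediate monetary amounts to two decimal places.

Let C be the CIF value. C = FCA price + pre-shipment costs + freight + 0.8% × C
C − 0.8% × C = 294287.56 + 490.13 + 1459.45
0.992 × C = 296237.14
C = 296237.14 / 0.992 = 298626.15
Insurance premium = 0.8% × 298626.15 = 2389.01
Import duty = 298626.15 × 14% = 41807.66

CIF value: GBP 298626.15; import duty: GBP 41807.66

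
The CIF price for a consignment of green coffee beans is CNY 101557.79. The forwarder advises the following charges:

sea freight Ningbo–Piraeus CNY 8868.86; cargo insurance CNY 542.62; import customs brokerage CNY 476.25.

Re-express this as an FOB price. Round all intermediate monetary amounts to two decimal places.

Not relevant to the conversion: brokerage — on the buyer under both terms; not part of either seller's price.
From CIF to FOB, the seller no longer bears: freight, insurance.
FOB price = 101557.79 − 8868.86 − 542.62 = 92146.31

FOB price: CNY 92146.31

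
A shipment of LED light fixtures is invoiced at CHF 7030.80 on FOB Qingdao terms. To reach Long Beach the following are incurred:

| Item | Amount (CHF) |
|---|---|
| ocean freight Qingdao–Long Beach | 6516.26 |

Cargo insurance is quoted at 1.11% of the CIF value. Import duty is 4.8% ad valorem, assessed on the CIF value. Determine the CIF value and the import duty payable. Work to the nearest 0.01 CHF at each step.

CIF value: CHF 13699.12; import duty: CHF 657.56

Let C be the CIF value. C = FOB price + freight + 1.11% × C
C − 1.11% × C = 7030.80 + 6516.26
0.9889 × C = 13547.06
C = 13547.06 / 0.9889 = 13699.12
Insurance premium = 1.11% × 13699.12 = 152.06
Import duty = 13699.12 × 4.8% = 657.56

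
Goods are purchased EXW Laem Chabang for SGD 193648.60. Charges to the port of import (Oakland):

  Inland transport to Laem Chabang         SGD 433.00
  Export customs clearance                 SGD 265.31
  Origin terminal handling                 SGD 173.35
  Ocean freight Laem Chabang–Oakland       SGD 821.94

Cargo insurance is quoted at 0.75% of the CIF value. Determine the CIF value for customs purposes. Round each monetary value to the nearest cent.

Let C be the CIF value. C = EXW price + pre-shipment costs + freight + 0.75% × C
C − 0.75% × C = 193648.60 + 433.00 + 265.31 + 173.35 + 821.94
0.9925 × C = 195342.20
C = 195342.20 / 0.9925 = 196818.34
Insurance premium = 0.75% × 196818.34 = 1476.14

CIF value: SGD 196818.34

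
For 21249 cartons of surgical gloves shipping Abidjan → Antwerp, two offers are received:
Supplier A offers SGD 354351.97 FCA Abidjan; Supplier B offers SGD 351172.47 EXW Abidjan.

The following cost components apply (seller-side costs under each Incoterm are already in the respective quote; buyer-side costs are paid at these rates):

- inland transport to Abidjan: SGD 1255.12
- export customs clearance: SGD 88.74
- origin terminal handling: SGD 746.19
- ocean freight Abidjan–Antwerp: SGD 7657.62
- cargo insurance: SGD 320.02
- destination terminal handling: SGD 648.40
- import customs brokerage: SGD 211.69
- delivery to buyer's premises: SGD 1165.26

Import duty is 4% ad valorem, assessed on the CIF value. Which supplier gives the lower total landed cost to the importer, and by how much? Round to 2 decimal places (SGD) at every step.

Supplier B is cheaper by SGD 1909.06

Supplier A (FCA):
CIF value = FCA price + origin terminal + freight + insurance = 354351.97 + 746.19 + 7657.62 + 320.02 = 363075.80
Import duty = 363075.80 × 4% = 14523.03
Buyer bears (A): 746.19 + 7657.62 + 320.02 + 648.40 + 211.69 + 1165.26 = 10749.18
Landed cost (A) = invoice 354351.97 + 10749.18 + duty 14523.03 = 379624.18
Supplier B (EXW):
CIF value = EXW price + inland to port + export clearance + origin terminal + freight + insurance = 351172.47 + 1255.12 + 88.74 + 746.19 + 7657.62 + 320.02 = 361240.16
Import duty = 361240.16 × 4% = 14449.61
Buyer bears (B): 1255.12 + 88.74 + 746.19 + 7657.62 + 320.02 + 648.40 + 211.69 + 1165.26 = 12093.04
Landed cost (B) = invoice 351172.47 + 12093.04 + duty 14449.61 = 377715.12
Difference = |379624.18 − 377715.12| = 1909.06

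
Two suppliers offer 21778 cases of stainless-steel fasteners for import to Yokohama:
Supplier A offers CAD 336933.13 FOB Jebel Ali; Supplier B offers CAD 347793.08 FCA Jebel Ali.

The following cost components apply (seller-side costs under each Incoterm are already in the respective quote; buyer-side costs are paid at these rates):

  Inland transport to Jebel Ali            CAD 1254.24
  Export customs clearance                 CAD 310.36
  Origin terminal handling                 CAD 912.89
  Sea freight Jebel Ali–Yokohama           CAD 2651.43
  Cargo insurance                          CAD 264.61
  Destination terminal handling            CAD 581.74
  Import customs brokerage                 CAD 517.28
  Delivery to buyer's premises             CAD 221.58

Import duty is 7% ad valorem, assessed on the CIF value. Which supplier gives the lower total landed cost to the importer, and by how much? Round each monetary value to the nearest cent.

Supplier A is cheaper by CAD 12596.94

Supplier A (FOB):
CIF value = FOB price + freight + insurance = 336933.13 + 2651.43 + 264.61 = 339849.17
Import duty = 339849.17 × 7% = 23789.44
Buyer bears (A): 2651.43 + 264.61 + 581.74 + 517.28 + 221.58 = 4236.64
Landed cost (A) = invoice 336933.13 + 4236.64 + duty 23789.44 = 364959.21
Supplier B (FCA):
CIF value = FCA price + origin terminal + freight + insurance = 347793.08 + 912.89 + 2651.43 + 264.61 = 351622.01
Import duty = 351622.01 × 7% = 24613.54
Buyer bears (B): 912.89 + 2651.43 + 264.61 + 581.74 + 517.28 + 221.58 = 5149.53
Landed cost (B) = invoice 347793.08 + 5149.53 + duty 24613.54 = 377556.15
Difference = |364959.21 − 377556.15| = 12596.94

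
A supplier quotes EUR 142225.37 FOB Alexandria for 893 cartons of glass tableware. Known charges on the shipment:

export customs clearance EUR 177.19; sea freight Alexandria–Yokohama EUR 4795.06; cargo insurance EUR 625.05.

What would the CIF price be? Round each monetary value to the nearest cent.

Not relevant to the conversion: export clearance — on the seller under both FOB and CIF; already in the FOB price and stays in the CIF price.
From FOB to CIF, the seller additionally bears: freight, insurance.
CIF price = 142225.37 + 4795.06 + 625.05 = 147645.48

CIF price: EUR 147645.48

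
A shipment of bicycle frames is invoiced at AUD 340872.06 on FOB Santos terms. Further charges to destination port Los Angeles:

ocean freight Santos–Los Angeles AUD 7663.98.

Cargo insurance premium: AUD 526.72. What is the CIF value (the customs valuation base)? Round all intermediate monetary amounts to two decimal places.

CIF value: AUD 349062.76

CIF = FOB price + freight + insurance
CIF = 340872.06 + 7663.98 + 526.72 = 349062.76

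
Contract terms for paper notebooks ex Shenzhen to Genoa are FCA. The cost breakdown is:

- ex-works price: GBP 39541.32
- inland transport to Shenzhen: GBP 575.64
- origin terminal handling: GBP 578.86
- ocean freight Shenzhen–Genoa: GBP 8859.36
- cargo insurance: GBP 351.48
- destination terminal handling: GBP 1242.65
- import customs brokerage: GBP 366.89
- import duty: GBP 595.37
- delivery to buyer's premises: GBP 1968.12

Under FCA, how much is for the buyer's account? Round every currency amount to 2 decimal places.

FCA: the seller delivers export-cleared goods to the carrier; the buyer bears costs from that point.
Seller's account: goods 39541.32 + inland to port 575.64 = 40116.96
Buyer's account: origin terminal 578.86 + freight 8859.36 + insurance 351.48 + destination terminal 1242.65 + brokerage 366.89 + duty 595.37 + delivery 1968.12 = 13962.73

Buyer's account: GBP 13962.73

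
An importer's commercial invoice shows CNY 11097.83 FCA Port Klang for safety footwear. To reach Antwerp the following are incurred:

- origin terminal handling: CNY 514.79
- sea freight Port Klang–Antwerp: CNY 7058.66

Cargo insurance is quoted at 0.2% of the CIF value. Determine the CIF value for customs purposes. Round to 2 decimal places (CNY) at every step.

Let C be the CIF value. C = FCA price + pre-shipment costs + freight + 0.2% × C
C − 0.2% × C = 11097.83 + 514.79 + 7058.66
0.998 × C = 18671.28
C = 18671.28 / 0.998 = 18708.70
Insurance premium = 0.2% × 18708.70 = 37.42

CIF value: CNY 18708.70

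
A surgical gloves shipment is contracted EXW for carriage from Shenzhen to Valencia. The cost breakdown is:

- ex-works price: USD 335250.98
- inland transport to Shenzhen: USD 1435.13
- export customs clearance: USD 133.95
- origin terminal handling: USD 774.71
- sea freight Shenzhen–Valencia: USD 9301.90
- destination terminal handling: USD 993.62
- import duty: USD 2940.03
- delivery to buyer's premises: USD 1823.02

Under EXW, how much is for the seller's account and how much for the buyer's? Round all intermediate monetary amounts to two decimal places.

EXW: the seller makes goods available at their premises; the buyer bears all onward costs.
Seller's account: goods 335250.98 = 335250.98
Buyer's account: inland to port 1435.13 + export clearance 133.95 + origin terminal 774.71 + freight 9301.90 + destination terminal 993.62 + duty 2940.03 + delivery 1823.02 = 17402.36

Seller: USD 335250.98; buyer: USD 17402.36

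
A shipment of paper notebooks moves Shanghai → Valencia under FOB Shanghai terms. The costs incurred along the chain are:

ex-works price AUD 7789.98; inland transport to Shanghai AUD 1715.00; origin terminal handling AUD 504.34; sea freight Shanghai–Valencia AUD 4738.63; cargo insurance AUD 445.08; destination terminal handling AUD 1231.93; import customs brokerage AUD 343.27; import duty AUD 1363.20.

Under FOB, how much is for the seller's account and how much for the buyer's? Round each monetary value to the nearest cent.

FOB: the seller bears costs until goods are on board at the origin port; the buyer bears freight, insurance and all costs thereafter.
Seller's account: goods 7789.98 + inland to port 1715.00 + origin terminal 504.34 = 10009.32
Buyer's account: freight 4738.63 + insurance 445.08 + destination terminal 1231.93 + brokerage 343.27 + duty 1363.20 = 8122.11

Seller: AUD 10009.32; buyer: AUD 8122.11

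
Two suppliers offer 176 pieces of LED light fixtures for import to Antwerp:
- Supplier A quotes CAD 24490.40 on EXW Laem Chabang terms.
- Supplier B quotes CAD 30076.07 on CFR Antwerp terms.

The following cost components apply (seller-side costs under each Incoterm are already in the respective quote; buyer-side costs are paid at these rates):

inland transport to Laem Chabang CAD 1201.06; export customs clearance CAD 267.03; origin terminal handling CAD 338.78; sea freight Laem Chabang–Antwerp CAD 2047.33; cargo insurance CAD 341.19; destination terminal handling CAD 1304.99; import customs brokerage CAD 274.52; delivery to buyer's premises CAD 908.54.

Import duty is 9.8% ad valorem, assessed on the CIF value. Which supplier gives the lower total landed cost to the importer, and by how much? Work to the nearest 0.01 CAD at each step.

Supplier A is cheaper by CAD 1901.15

Supplier A (EXW):
CIF value = EXW price + inland to port + export clearance + origin terminal + freight + insurance = 24490.40 + 1201.06 + 267.03 + 338.78 + 2047.33 + 341.19 = 28685.79
Import duty = 28685.79 × 9.8% = 2811.21
Buyer bears (A): 1201.06 + 267.03 + 338.78 + 2047.33 + 341.19 + 1304.99 + 274.52 + 908.54 = 6683.44
Landed cost (A) = invoice 24490.40 + 6683.44 + duty 2811.21 = 33985.05
Supplier B (CFR):
CIF value = CFR price + insurance = 30076.07 + 341.19 = 30417.26
Import duty = 30417.26 × 9.8% = 2980.89
Buyer bears (B): 341.19 + 1304.99 + 274.52 + 908.54 = 2829.24
Landed cost (B) = invoice 30076.07 + 2829.24 + duty 2980.89 = 35886.20
Difference = |33985.05 − 35886.20| = 1901.15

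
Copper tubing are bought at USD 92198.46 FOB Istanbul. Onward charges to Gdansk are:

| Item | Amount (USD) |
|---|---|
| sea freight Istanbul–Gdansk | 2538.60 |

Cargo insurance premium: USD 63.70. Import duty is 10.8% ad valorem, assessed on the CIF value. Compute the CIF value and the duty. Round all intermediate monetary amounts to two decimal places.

CIF value: USD 94800.76; import duty: USD 10238.48

CIF = FOB price + freight + insurance
CIF = 92198.46 + 2538.60 + 63.70 = 94800.76
Import duty = 94800.76 × 10.8% = 10238.48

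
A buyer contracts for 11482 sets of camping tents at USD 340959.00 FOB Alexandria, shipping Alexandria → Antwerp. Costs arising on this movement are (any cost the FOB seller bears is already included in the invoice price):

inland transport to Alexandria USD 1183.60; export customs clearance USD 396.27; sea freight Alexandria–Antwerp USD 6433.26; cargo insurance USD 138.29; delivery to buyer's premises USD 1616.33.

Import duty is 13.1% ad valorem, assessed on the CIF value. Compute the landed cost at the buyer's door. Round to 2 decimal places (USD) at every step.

Total landed cost: USD 394673.38

FOB: the seller bears costs until goods are on board at the origin port; the buyer bears freight, insurance and all costs thereafter.
Already in the invoice (seller's account under FOB): inland to port, export clearance — exclude.
CIF value = FOB price + freight + insurance = 340959.00 + 6433.26 + 138.29 = 347530.55
Import duty = 347530.55 × 13.1% = 45526.50
Buyer bears: freight 6433.26 + insurance 138.29 + delivery 1616.33 + duty 45526.50 = 53714.38
Landed cost = invoice 340959.00 + 53714.38 = 394673.38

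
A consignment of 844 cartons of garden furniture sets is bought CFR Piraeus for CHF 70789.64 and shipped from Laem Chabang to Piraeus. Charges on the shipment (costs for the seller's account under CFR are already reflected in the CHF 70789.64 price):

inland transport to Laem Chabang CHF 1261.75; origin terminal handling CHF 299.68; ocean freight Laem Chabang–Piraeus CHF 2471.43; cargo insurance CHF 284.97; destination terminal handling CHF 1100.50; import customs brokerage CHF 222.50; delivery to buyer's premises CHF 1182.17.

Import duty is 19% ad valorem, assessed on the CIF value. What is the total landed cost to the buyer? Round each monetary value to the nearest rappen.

Total landed cost: CHF 87083.96

CFR: the seller pays costs through ocean freight to the destination port, but not insurance.
Already in the invoice (seller's account under CFR): inland to port, origin terminal, freight — exclude.
CIF value = CFR price + insurance = 70789.64 + 284.97 = 71074.61
Import duty = 71074.61 × 19% = 13504.18
Buyer bears: insurance 284.97 + destination terminal 1100.50 + brokerage 222.50 + delivery 1182.17 + duty 13504.18 = 16294.32
Landed cost = invoice 70789.64 + 16294.32 = 87083.96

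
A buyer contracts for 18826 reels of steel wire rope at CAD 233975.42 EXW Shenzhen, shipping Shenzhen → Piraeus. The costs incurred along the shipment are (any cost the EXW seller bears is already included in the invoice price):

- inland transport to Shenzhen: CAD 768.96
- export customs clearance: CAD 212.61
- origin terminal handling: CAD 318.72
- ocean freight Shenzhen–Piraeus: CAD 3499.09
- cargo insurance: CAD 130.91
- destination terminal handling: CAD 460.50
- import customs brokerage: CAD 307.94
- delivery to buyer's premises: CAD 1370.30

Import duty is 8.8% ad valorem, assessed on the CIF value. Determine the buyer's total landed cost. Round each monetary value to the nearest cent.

Total landed cost: CAD 262068.15

EXW: the seller makes goods available at their premises; the buyer bears all onward costs.
CIF value = EXW price + inland to port + export clearance + origin terminal + freight + insurance = 233975.42 + 768.96 + 212.61 + 318.72 + 3499.09 + 130.91 = 238905.71
Import duty = 238905.71 × 8.8% = 21023.70
Buyer bears: inland to port 768.96 + export clearance 212.61 + origin terminal 318.72 + freight 3499.09 + insurance 130.91 + destination terminal 460.50 + brokerage 307.94 + delivery 1370.30 + duty 21023.70 = 28092.73
Landed cost = invoice 233975.42 + 28092.73 = 262068.15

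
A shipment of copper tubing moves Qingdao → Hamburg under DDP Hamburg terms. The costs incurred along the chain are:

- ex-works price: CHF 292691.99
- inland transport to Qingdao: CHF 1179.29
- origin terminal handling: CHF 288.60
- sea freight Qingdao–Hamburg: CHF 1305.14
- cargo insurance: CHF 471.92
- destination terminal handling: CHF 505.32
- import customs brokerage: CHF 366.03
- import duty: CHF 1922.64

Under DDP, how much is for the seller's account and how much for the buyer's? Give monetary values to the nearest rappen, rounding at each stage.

DDP: the seller bears all costs including import duty.
Seller's account: goods 292691.99 + inland to port 1179.29 + origin terminal 288.60 + freight 1305.14 + insurance 471.92 + destination terminal 505.32 + brokerage 366.03 + duty 1922.64 = 298730.93
Buyer's account: 0.00

Seller: CHF 298730.93; buyer: CHF 0.00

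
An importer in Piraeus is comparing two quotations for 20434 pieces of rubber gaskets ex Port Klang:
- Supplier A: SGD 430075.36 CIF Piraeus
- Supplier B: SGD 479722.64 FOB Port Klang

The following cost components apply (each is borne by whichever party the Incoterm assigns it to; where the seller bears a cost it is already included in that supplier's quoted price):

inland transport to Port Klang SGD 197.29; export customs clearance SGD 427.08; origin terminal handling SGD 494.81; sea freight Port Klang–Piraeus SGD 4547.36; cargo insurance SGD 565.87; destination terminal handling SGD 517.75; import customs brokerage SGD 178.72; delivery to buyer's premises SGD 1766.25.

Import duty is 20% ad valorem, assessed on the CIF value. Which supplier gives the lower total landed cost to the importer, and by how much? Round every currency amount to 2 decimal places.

Supplier A (CIF):
The CIF price already equals the CIF value: 430075.36
Import duty = 430075.36 × 20% = 86015.07
Buyer bears (A): 517.75 + 178.72 + 1766.25 = 2462.72
Landed cost (A) = invoice 430075.36 + 2462.72 + duty 86015.07 = 518553.15
Supplier B (FOB):
CIF value = FOB price + freight + insurance = 479722.64 + 4547.36 + 565.87 = 484835.87
Import duty = 484835.87 × 20% = 96967.17
Buyer bears (B): 4547.36 + 565.87 + 517.75 + 178.72 + 1766.25 = 7575.95
Landed cost (B) = invoice 479722.64 + 7575.95 + duty 96967.17 = 584265.76
Difference = |518553.15 − 584265.76| = 65712.61

Supplier A is cheaper by SGD 65712.61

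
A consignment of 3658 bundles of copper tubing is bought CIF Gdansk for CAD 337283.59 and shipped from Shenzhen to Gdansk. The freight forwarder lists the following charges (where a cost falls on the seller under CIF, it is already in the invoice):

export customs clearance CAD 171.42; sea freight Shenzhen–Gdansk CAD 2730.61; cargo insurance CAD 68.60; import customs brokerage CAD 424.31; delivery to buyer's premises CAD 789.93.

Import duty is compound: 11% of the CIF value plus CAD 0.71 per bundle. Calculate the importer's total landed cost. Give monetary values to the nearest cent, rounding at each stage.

Total landed cost: CAD 378196.20

CIF: the seller pays costs through ocean freight and marine insurance to the destination port.
Already in the invoice (seller's account under CIF): export clearance, freight, insurance — exclude.
The CIF price already equals the CIF value: 337283.59
Ad valorem component: 337283.59 × 11% = 37101.19
Specific component: 3658 × 0.71 = 2597.18
Import duty = 37101.19 + 2597.18 = 39698.37
Buyer bears: brokerage 424.31 + delivery 789.93 + duty 39698.37 = 40912.61
Landed cost = invoice 337283.59 + 40912.61 = 378196.20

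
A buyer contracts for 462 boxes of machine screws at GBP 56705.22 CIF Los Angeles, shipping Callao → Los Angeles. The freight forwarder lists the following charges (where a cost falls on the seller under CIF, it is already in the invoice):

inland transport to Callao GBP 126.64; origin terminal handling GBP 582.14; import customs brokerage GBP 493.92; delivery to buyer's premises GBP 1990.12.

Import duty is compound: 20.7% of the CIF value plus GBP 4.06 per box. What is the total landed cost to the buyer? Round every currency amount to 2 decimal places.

Total landed cost: GBP 72802.96

CIF: the seller pays costs through ocean freight and marine insurance to the destination port.
Already in the invoice (seller's account under CIF): inland to port, origin terminal — exclude.
The CIF price already equals the CIF value: 56705.22
Ad valorem component: 56705.22 × 20.7% = 11737.98
Specific component: 462 × 4.06 = 1875.72
Import duty = 11737.98 + 1875.72 = 13613.70
Buyer bears: brokerage 493.92 + delivery 1990.12 + duty 13613.70 = 16097.74
Landed cost = invoice 56705.22 + 16097.74 = 72802.96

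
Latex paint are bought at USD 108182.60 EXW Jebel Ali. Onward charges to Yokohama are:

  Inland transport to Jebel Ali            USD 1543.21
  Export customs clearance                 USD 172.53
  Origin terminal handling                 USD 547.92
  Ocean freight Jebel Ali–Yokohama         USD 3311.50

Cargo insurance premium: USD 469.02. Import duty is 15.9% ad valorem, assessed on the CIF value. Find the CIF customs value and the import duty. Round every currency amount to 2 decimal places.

CIF value: USD 114226.78; import duty: USD 18162.06

CIF = EXW price + pre-shipment costs + freight + insurance
CIF = 108182.60 + 1543.21 + 172.53 + 547.92 + 3311.50 + 469.02 = 114226.78
Import duty = 114226.78 × 15.9% = 18162.06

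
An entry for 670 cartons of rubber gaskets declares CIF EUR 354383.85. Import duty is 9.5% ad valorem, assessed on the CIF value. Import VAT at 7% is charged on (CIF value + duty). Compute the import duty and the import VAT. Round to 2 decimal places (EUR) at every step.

Import duty = 354383.85 × 9.5% = 33666.47
VAT base = CIF + duty = 354383.85 + 33666.47 = 388050.32
Import VAT = 388050.32 × 7% = 27163.52

Import duty: EUR 33666.47; import VAT: EUR 27163.52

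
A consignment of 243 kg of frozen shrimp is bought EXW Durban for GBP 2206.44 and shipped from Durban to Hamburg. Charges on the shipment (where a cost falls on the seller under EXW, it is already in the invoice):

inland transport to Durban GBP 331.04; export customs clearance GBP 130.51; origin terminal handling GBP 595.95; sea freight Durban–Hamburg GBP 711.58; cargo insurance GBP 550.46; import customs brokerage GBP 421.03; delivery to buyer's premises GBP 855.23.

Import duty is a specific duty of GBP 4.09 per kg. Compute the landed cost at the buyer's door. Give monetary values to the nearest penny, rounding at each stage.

EXW: the seller makes goods available at their premises; the buyer bears all onward costs.
CIF value = EXW price + inland to port + export clearance + origin terminal + freight + insurance = 2206.44 + 331.04 + 130.51 + 595.95 + 711.58 + 550.46 = 4525.98
Import duty = 243 × 4.09 = 993.87
Buyer bears: inland to port 331.04 + export clearance 130.51 + origin terminal 595.95 + freight 711.58 + insurance 550.46 + brokerage 421.03 + delivery 855.23 + duty 993.87 = 4589.67
Landed cost = invoice 2206.44 + 4589.67 = 6796.11

Total landed cost: GBP 6796.11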